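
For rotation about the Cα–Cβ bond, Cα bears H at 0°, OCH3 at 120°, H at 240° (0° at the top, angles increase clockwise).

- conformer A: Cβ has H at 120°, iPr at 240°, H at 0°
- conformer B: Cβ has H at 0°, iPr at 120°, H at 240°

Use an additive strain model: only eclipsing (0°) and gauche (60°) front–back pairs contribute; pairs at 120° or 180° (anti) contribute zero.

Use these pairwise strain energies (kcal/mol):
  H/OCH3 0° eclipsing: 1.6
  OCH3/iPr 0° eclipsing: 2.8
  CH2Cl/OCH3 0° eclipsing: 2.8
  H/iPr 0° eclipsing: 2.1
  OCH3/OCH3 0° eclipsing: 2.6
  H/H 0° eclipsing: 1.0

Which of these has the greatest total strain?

B

A (eclipsed): H(0°)/H(0°) eclipsed 1.0; OCH3(120°)/H(120°) eclipsed 1.6; H(240°)/iPr(240°) eclipsed 2.1 → 4.7 kcal/mol.
B (eclipsed): H(0°)/H(0°) eclipsed 1.0; OCH3(120°)/iPr(120°) eclipsed 2.8; H(240°)/H(240°) eclipsed 1.0 → 4.8 kcal/mol.
B has the highest total (4.8 kcal/mol).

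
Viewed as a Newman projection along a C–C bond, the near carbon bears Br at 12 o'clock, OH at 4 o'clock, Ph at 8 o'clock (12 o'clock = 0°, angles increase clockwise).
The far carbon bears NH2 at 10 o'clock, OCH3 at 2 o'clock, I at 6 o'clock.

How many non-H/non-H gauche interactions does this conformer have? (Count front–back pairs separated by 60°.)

6

Non-H gauche pairs: Br(0°)/NH2(300°); Br(0°)/OCH3(60°); OH(120°)/OCH3(60°); OH(120°)/I(180°); Ph(240°)/NH2(300°); Ph(240°)/I(180°) — 6 interactions.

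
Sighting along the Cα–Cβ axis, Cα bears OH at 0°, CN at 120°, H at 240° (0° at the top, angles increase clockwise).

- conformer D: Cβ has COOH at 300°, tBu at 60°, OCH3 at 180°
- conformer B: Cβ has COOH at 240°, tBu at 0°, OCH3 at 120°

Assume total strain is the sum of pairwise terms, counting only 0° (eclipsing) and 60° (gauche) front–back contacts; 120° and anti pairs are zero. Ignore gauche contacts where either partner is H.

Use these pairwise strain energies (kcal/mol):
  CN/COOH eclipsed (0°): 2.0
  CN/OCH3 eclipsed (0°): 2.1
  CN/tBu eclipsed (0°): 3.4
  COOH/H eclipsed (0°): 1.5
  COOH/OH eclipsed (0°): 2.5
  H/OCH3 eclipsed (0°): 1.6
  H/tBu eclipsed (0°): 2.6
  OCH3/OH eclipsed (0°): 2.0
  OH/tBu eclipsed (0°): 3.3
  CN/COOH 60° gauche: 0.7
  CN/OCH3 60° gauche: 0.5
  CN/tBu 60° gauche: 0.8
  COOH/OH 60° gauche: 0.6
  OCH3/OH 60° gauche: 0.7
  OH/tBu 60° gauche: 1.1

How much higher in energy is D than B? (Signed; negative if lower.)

D (staggered): OH(0°)/COOH(300°) gauche 0.6; OH(0°)/tBu(60°) gauche 1.1; CN(120°)/tBu(60°) gauche 0.8; CN(120°)/OCH3(180°) gauche 0.5 → 3.0 kcal/mol.
B (eclipsed): OH(0°)/tBu(0°) eclipsed 3.3; CN(120°)/OCH3(120°) eclipsed 2.1; H(240°)/COOH(240°) eclipsed 1.5 → 6.9 kcal/mol.
E(D) − E(B) = 3.0 − 6.9 = -3.9 kcal/mol.

-3.9 kcal/mol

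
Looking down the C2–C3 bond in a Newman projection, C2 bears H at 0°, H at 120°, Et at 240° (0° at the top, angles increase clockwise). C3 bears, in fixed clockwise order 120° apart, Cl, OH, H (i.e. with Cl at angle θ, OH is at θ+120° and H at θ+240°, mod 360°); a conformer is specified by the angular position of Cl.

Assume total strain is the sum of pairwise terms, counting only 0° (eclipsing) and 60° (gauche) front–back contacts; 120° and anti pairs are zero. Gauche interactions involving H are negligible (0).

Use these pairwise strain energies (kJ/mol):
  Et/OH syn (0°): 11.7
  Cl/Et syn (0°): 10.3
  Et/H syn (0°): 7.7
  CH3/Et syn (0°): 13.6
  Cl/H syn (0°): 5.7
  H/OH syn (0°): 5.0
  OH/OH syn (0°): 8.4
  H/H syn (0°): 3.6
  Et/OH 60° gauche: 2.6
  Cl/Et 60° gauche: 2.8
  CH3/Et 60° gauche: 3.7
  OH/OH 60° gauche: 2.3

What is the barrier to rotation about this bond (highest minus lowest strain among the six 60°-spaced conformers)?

Cl at 0° (eclipsed): H–Cl eclipsed, H–OH eclipsed, Et–H eclipsed; 5.7 + 5.0 + 7.7 = 18.4 kJ/mol.
Cl at 60° (staggered): Et–OH gauche; 2.6 = 2.6 kJ/mol.
Cl at 120° (eclipsed): H–H eclipsed, H–Cl eclipsed, Et–OH eclipsed; 3.6 + 5.7 + 11.7 = 21.0 kJ/mol.
Cl at 180° (staggered): Et–Cl gauche, Et–OH gauche; 2.8 + 2.6 = 5.4 kJ/mol.
Cl at 240° (eclipsed): H–OH eclipsed, H–H eclipsed, Et–Cl eclipsed; 5.0 + 3.6 + 10.3 = 18.9 kJ/mol.
Cl at 300° (staggered): Et–Cl gauche; 2.8 = 2.8 kJ/mol.
Max at 120° (21.0 kJ/mol), min at 60° (2.6 kJ/mol); barrier = 18.4 kJ/mol.

18.4 kJ/mol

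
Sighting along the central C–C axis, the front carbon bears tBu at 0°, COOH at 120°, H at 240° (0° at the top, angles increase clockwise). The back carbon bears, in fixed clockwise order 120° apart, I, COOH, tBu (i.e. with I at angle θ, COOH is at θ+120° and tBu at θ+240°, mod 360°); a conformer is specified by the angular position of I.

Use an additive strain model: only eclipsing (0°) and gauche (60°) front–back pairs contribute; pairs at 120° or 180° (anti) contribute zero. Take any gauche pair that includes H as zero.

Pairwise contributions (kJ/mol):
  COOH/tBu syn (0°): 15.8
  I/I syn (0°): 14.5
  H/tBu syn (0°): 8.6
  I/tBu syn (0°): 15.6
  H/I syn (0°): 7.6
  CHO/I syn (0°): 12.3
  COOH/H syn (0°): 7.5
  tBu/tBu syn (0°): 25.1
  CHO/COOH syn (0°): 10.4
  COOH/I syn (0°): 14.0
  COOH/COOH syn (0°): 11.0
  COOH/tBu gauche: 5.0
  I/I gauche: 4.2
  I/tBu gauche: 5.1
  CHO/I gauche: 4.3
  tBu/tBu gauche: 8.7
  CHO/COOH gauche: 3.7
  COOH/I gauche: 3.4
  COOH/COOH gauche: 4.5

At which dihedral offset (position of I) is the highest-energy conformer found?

120°

I at 0° (eclipsed): tBu–I eclipsed, COOH–COOH eclipsed, H–tBu eclipsed; 15.6 + 11.0 + 8.6 = 35.2 kJ/mol.
I at 60° (staggered): tBu–I gauche, tBu–tBu gauche, COOH–I gauche, COOH–COOH gauche; 5.1 + 8.7 + 3.4 + 4.5 = 21.7 kJ/mol.
I at 120° (eclipsed): tBu–tBu eclipsed, COOH–I eclipsed, H–COOH eclipsed; 25.1 + 14.0 + 7.5 = 46.6 kJ/mol.
I at 180° (staggered): tBu–COOH gauche, tBu–tBu gauche, COOH–I gauche, COOH–tBu gauche; 5.0 + 8.7 + 3.4 + 5.0 = 22.1 kJ/mol.
I at 240° (eclipsed): tBu–COOH eclipsed, COOH–tBu eclipsed, H–I eclipsed; 15.8 + 15.8 + 7.6 = 39.2 kJ/mol.
I at 300° (staggered): tBu–I gauche, tBu–COOH gauche, COOH–COOH gauche, COOH–tBu gauche; 5.1 + 5.0 + 4.5 + 5.0 = 19.6 kJ/mol.
The maximum (46.6 kJ/mol) occurs with I at 120°.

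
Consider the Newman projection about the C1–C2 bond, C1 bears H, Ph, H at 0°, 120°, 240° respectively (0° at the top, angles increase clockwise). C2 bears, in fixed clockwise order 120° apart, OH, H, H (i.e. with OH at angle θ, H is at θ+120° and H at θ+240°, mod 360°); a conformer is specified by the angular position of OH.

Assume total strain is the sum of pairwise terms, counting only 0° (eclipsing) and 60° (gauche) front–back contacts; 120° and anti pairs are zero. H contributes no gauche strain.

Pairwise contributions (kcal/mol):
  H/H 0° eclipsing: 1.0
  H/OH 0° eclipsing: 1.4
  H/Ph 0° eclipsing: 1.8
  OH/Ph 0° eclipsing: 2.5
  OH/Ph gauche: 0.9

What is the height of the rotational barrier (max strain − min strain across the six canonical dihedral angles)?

4.5 kcal/mol

OH at 0° (eclipsed): H–OH eclipsed, Ph–H eclipsed, H–H eclipsed; 1.4 + 1.8 + 1.0 = 4.2 kcal/mol.
OH at 60° (staggered): Ph–OH gauche; 0.9 = 0.9 kcal/mol.
OH at 120° (eclipsed): H–H eclipsed, Ph–OH eclipsed, H–H eclipsed; 1.0 + 2.5 + 1.0 = 4.5 kcal/mol.
OH at 180° (staggered): Ph–OH gauche; 0.9 = 0.9 kcal/mol.
OH at 240° (eclipsed): H–H eclipsed, Ph–H eclipsed, H–OH eclipsed; 1.0 + 1.8 + 1.4 = 4.2 kcal/mol.
OH at 300° (staggered): no non-H gauche contacts → 0.0 kcal/mol.
Max at 120° (4.5 kcal/mol), min at 300° (0.0 kcal/mol); barrier = 4.5 kcal/mol.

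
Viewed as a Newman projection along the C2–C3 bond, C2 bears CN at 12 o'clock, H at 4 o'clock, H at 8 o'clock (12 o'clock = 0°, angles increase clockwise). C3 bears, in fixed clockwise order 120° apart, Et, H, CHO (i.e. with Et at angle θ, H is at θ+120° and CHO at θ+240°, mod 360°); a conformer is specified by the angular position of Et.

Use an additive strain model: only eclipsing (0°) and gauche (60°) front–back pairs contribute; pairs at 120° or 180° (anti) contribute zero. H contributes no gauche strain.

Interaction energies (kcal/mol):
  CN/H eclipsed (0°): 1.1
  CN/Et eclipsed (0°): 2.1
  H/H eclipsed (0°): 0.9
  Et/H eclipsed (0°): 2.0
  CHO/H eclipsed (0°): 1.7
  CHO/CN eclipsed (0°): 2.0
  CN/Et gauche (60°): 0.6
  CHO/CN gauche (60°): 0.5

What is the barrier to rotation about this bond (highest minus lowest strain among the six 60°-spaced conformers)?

4.4 kcal/mol

Et at 0° is eclipsed. CN at 0° is eclipsed with Et at 0° (2.1); H at 120° is eclipsed with H at 120° (0.9); H at 240° is eclipsed with CHO at 240° (1.7). Total 4.7 kcal/mol.
Et at 60° is staggered. CN at 0° is gauche with Et at 60° (0.6); CN at 0° is gauche with CHO at 300° (0.5). Total 1.1 kcal/mol.
Et at 120° is eclipsed. CN at 0° is eclipsed with CHO at 0° (2.0); H at 120° is eclipsed with Et at 120° (2.0); H at 240° is eclipsed with H at 240° (0.9). Total 4.9 kcal/mol.
Et at 180° is staggered. CN at 0° is gauche with CHO at 60° (0.5). Total 0.5 kcal/mol.
Et at 240° is eclipsed. CN at 0° is eclipsed with H at 0° (1.1); H at 120° is eclipsed with CHO at 120° (1.7); H at 240° is eclipsed with Et at 240° (2.0). Total 4.8 kcal/mol.
Et at 300° is staggered. CN at 0° is gauche with Et at 300° (0.6). Total 0.6 kcal/mol.
Max at 120° (4.9 kcal/mol), min at 180° (0.5 kcal/mol); barrier = 4.4 kcal/mol.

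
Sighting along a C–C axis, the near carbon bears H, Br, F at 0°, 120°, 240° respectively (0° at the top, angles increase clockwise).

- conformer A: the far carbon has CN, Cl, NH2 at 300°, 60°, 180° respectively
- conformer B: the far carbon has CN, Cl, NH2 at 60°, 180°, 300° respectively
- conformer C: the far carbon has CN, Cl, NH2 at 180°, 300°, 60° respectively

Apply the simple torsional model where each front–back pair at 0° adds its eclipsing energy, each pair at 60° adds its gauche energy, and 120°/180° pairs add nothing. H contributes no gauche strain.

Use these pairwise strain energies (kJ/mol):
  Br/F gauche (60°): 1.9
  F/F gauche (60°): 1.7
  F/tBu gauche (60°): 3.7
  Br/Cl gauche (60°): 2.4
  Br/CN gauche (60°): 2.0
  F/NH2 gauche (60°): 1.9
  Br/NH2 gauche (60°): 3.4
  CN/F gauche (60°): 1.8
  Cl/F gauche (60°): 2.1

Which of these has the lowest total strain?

B

A (staggered): Br(120°)/Cl(60°) gauche 2.4; Br(120°)/NH2(180°) gauche 3.4; F(240°)/CN(300°) gauche 1.8; F(240°)/NH2(180°) gauche 1.9 → 9.5 kJ/mol.
B (staggered): Br(120°)/CN(60°) gauche 2.0; Br(120°)/Cl(180°) gauche 2.4; F(240°)/Cl(180°) gauche 2.1; F(240°)/NH2(300°) gauche 1.9 → 8.4 kJ/mol.
C (staggered): Br(120°)/CN(180°) gauche 2.0; Br(120°)/NH2(60°) gauche 3.4; F(240°)/CN(180°) gauche 1.8; F(240°)/Cl(300°) gauche 2.1 → 9.3 kJ/mol.
B has the lowest total (8.4 kJ/mol).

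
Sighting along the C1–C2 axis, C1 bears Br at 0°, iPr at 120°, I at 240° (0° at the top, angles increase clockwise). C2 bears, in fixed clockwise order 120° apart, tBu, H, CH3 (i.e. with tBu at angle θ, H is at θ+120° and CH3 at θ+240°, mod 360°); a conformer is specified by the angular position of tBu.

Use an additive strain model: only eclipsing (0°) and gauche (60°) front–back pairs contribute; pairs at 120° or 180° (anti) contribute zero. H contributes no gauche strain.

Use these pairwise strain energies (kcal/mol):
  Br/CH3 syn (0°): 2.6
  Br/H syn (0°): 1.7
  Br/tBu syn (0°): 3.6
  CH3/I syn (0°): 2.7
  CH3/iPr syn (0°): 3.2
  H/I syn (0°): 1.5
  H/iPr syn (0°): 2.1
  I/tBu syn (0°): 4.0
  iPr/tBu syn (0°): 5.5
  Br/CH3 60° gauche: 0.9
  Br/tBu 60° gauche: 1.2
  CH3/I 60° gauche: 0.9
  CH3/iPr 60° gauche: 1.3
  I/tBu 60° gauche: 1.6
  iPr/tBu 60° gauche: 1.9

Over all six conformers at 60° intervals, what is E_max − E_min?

tBu at 0° (eclipsed): Br–tBu eclipsed, iPr–H eclipsed, I–CH3 eclipsed; 3.6 + 2.1 + 2.7 = 8.4 kcal/mol.
tBu at 60° (staggered): Br–tBu gauche, Br–CH3 gauche, iPr–tBu gauche, I–CH3 gauche; 1.2 + 0.9 + 1.9 + 0.9 = 4.9 kcal/mol.
tBu at 120° (eclipsed): Br–CH3 eclipsed, iPr–tBu eclipsed, I–H eclipsed; 2.6 + 5.5 + 1.5 = 9.6 kcal/mol.
tBu at 180° (staggered): Br–CH3 gauche, iPr–tBu gauche, iPr–CH3 gauche, I–tBu gauche; 0.9 + 1.9 + 1.3 + 1.6 = 5.7 kcal/mol.
tBu at 240° (eclipsed): Br–H eclipsed, iPr–CH3 eclipsed, I–tBu eclipsed; 1.7 + 3.2 + 4.0 = 8.9 kcal/mol.
tBu at 300° (staggered): Br–tBu gauche, iPr–CH3 gauche, I–tBu gauche, I–CH3 gauche; 1.2 + 1.3 + 1.6 + 0.9 = 5.0 kcal/mol.
Max at 120° (9.6 kcal/mol), min at 60° (4.9 kcal/mol); barrier = 4.7 kcal/mol.

4.7 kcal/mol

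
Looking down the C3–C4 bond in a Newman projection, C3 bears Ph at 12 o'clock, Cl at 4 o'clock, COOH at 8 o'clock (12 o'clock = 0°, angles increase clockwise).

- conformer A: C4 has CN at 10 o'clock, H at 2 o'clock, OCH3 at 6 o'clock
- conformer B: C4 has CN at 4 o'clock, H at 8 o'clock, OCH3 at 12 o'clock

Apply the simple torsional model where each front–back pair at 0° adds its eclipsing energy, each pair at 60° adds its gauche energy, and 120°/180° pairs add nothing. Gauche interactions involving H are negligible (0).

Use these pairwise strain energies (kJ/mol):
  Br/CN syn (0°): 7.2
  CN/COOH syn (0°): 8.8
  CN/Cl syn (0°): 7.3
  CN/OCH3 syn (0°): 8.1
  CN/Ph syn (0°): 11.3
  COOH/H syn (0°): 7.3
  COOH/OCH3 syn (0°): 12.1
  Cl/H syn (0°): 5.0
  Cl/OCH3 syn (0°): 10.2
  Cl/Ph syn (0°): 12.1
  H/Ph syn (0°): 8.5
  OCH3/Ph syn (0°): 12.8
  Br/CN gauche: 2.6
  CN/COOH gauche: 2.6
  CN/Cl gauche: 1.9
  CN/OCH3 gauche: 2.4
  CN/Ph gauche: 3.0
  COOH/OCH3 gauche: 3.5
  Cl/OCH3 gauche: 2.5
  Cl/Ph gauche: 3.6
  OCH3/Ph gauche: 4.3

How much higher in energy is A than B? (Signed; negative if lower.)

A is staggered. Ph at 0° is gauche with CN at 300° (3.0); Cl at 120° is gauche with OCH3 at 180° (2.5); COOH at 240° is gauche with CN at 300° (2.6); COOH at 240° is gauche with OCH3 at 180° (3.5). Total 11.6 kJ/mol.
B is eclipsed. Ph at 0° is eclipsed with OCH3 at 0° (12.8); Cl at 120° is eclipsed with CN at 120° (7.3); COOH at 240° is eclipsed with H at 240° (7.3). Total 27.4 kJ/mol.
E(A) − E(B) = 11.6 − 27.4 = -15.8 kJ/mol.

-15.8 kJ/mol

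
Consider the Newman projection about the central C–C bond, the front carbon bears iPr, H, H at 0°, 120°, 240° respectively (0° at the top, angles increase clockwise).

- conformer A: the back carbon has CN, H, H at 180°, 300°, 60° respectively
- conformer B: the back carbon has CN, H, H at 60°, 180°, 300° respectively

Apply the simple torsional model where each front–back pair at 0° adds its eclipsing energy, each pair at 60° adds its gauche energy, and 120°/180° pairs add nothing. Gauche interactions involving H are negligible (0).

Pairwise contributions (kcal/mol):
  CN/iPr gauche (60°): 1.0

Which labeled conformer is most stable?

A (staggered): no non-H gauche contacts → 0.0 kcal/mol.
B is staggered. iPr at 0° is gauche with CN at 60° (1.0). Total 1.0 kcal/mol.
A has the lowest total (0.0 kcal/mol).

A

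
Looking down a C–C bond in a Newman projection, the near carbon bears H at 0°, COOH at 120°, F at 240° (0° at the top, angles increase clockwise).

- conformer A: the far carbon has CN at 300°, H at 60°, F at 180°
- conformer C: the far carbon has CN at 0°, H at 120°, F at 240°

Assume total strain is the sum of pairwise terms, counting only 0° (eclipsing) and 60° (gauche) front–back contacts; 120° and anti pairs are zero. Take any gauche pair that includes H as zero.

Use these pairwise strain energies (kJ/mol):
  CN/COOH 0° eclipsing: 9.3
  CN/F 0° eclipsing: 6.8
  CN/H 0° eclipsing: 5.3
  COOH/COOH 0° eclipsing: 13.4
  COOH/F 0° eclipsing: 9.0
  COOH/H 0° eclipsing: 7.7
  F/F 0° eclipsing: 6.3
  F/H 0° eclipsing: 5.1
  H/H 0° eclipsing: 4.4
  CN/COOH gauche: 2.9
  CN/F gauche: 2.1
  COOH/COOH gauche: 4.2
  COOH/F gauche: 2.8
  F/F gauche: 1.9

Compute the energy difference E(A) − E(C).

A (staggered): COOH–F gauche, F–CN gauche, F–F gauche; 2.8 + 2.1 + 1.9 = 6.8 kJ/mol.
C (eclipsed): H–CN eclipsed, COOH–H eclipsed, F–F eclipsed; 5.3 + 7.7 + 6.3 = 19.3 kJ/mol.
E(A) − E(C) = 6.8 − 19.3 = -12.5 kJ/mol.

-12.5 kJ/mol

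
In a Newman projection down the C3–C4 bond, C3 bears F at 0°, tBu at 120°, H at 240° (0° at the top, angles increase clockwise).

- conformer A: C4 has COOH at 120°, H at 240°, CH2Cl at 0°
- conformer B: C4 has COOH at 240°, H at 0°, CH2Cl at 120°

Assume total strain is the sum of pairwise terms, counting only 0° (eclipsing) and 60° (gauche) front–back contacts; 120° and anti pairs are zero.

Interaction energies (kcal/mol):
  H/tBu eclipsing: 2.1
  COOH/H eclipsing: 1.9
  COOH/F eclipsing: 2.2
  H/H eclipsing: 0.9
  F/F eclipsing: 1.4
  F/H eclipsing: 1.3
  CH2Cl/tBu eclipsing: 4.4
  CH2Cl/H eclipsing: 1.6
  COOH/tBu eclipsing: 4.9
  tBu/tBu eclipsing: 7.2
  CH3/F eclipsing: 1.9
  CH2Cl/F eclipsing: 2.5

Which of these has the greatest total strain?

A is eclipsed. F at 0° is eclipsed with CH2Cl at 0° (2.5); tBu at 120° is eclipsed with COOH at 120° (4.9); H at 240° is eclipsed with H at 240° (0.9). Total 8.3 kcal/mol.
B is eclipsed. F at 0° is eclipsed with H at 0° (1.3); tBu at 120° is eclipsed with CH2Cl at 120° (4.4); H at 240° is eclipsed with COOH at 240° (1.9). Total 7.6 kcal/mol.
A has the highest total (8.3 kcal/mol).

A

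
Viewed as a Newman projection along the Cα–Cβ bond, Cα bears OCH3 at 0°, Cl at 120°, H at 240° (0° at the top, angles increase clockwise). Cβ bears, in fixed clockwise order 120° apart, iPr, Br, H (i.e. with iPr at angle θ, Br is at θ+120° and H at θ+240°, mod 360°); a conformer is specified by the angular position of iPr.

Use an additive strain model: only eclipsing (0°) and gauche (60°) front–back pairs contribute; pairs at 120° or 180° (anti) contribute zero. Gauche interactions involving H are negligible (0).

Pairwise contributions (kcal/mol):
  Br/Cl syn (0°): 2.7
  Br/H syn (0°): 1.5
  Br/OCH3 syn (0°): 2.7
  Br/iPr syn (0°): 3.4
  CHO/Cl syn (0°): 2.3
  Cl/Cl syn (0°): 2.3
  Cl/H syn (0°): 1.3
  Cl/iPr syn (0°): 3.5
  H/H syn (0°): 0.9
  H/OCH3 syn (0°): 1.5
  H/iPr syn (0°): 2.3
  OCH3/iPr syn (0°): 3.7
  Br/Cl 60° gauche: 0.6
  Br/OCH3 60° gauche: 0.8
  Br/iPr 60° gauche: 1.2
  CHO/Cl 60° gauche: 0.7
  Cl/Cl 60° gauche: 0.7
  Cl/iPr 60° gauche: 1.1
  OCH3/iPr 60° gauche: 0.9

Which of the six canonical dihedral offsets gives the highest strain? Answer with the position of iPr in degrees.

iPr at 0° (eclipsed): OCH3–iPr eclipsed, Cl–Br eclipsed, H–H eclipsed; 3.7 + 2.7 + 0.9 = 7.3 kcal/mol.
iPr at 60° (staggered): OCH3–iPr gauche, Cl–iPr gauche, Cl–Br gauche; 0.9 + 1.1 + 0.6 = 2.6 kcal/mol.
iPr at 120° (eclipsed): OCH3–H eclipsed, Cl–iPr eclipsed, H–Br eclipsed; 1.5 + 3.5 + 1.5 = 6.5 kcal/mol.
iPr at 180° (staggered): OCH3–Br gauche, Cl–iPr gauche; 0.8 + 1.1 = 1.9 kcal/mol.
iPr at 240° (eclipsed): OCH3–Br eclipsed, Cl–H eclipsed, H–iPr eclipsed; 2.7 + 1.3 + 2.3 = 6.3 kcal/mol.
iPr at 300° (staggered): OCH3–iPr gauche, OCH3–Br gauche, Cl–Br gauche; 0.9 + 0.8 + 0.6 = 2.3 kcal/mol.
The maximum (7.3 kcal/mol) occurs with iPr at 0°.

0°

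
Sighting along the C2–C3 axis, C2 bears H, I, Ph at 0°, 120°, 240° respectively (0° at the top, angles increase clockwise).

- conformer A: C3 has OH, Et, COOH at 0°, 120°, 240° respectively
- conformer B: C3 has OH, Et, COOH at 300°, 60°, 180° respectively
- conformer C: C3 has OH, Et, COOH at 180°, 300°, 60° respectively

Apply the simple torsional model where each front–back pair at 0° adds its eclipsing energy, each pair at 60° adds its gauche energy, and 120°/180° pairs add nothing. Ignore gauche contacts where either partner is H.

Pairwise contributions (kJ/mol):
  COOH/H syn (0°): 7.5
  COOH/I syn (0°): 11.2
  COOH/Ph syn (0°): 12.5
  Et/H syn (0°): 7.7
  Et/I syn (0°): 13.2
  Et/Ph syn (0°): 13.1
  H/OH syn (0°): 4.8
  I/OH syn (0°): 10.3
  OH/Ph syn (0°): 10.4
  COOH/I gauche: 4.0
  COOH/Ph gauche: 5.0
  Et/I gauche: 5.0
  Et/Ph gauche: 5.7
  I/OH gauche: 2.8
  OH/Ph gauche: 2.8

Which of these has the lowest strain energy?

C

A (eclipsed): H–OH eclipsed, I–Et eclipsed, Ph–COOH eclipsed; 4.8 + 13.2 + 12.5 = 30.5 kJ/mol.
B (staggered): I–Et gauche, I–COOH gauche, Ph–OH gauche, Ph–COOH gauche; 5.0 + 4.0 + 2.8 + 5.0 = 16.8 kJ/mol.
C (staggered): I–OH gauche, I–COOH gauche, Ph–OH gauche, Ph–Et gauche; 2.8 + 4.0 + 2.8 + 5.7 = 15.3 kJ/mol.
C has the lowest total (15.3 kJ/mol).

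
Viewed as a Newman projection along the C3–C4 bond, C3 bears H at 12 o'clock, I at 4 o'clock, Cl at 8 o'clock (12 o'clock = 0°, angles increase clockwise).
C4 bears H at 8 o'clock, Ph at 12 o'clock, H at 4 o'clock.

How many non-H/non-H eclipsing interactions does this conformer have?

0

Every eclipsing pair involves H, so the count is 0.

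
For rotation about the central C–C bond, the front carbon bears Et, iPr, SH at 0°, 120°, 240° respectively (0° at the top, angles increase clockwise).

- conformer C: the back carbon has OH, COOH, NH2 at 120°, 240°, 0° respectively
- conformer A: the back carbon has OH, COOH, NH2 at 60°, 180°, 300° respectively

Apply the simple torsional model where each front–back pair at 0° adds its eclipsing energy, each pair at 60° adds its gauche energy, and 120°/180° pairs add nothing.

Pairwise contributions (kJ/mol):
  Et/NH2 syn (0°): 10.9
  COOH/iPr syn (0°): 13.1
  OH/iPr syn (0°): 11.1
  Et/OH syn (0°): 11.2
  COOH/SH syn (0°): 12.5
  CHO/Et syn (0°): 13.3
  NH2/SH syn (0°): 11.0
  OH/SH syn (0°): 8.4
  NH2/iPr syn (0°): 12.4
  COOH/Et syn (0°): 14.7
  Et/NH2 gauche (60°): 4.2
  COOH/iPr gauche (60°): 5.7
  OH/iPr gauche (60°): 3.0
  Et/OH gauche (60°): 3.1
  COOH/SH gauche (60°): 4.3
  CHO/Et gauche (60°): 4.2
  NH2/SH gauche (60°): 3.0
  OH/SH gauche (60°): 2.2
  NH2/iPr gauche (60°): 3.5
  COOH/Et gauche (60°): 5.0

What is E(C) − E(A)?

+11.2 kJ/mol

C (eclipsed): Et(0°)/NH2(0°) eclipsed 10.9; iPr(120°)/OH(120°) eclipsed 11.1; SH(240°)/COOH(240°) eclipsed 12.5 → 34.5 kJ/mol.
A (staggered): Et(0°)/OH(60°) gauche 3.1; Et(0°)/NH2(300°) gauche 4.2; iPr(120°)/OH(60°) gauche 3.0; iPr(120°)/COOH(180°) gauche 5.7; SH(240°)/COOH(180°) gauche 4.3; SH(240°)/NH2(300°) gauche 3.0 → 23.3 kJ/mol.
E(C) − E(A) = 34.5 − 23.3 = +11.2 kJ/mol.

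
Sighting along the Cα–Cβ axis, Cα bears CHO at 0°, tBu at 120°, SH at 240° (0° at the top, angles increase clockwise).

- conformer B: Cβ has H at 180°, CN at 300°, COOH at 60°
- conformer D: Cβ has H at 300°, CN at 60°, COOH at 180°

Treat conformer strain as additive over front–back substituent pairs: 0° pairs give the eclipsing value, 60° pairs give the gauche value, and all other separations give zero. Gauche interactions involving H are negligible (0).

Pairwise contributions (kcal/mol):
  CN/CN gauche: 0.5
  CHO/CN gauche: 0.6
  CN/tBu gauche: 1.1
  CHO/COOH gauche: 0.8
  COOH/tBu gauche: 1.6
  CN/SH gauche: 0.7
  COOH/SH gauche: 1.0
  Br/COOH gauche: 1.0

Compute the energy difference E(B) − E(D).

B (staggered): CHO–CN gauche, CHO–COOH gauche, tBu–COOH gauche, SH–CN gauche; 0.6 + 0.8 + 1.6 + 0.7 = 3.7 kcal/mol.
D (staggered): CHO–CN gauche, tBu–CN gauche, tBu–COOH gauche, SH–COOH gauche; 0.6 + 1.1 + 1.6 + 1.0 = 4.3 kcal/mol.
E(B) − E(D) = 3.7 − 4.3 = -0.6 kcal/mol.

-0.6 kcal/mol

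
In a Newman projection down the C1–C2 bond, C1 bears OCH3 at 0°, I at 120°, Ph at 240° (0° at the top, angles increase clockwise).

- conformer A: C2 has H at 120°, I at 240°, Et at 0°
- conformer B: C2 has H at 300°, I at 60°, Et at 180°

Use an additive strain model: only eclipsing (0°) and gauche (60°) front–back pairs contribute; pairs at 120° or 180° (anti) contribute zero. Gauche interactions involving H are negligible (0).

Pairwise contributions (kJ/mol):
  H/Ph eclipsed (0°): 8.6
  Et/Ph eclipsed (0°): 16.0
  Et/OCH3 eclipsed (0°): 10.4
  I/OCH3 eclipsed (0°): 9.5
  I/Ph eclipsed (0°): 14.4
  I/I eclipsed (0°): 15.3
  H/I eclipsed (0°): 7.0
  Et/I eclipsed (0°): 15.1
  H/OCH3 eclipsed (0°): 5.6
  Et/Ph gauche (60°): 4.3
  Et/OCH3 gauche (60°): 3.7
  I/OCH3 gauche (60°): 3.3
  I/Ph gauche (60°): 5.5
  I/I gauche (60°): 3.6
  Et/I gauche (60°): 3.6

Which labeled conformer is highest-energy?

A

A (eclipsed): OCH3–Et eclipsed, I–H eclipsed, Ph–I eclipsed; 10.4 + 7.0 + 14.4 = 31.8 kJ/mol.
B (staggered): OCH3–I gauche, I–I gauche, I–Et gauche, Ph–Et gauche; 3.3 + 3.6 + 3.6 + 4.3 = 14.8 kJ/mol.
A has the highest total (31.8 kJ/mol).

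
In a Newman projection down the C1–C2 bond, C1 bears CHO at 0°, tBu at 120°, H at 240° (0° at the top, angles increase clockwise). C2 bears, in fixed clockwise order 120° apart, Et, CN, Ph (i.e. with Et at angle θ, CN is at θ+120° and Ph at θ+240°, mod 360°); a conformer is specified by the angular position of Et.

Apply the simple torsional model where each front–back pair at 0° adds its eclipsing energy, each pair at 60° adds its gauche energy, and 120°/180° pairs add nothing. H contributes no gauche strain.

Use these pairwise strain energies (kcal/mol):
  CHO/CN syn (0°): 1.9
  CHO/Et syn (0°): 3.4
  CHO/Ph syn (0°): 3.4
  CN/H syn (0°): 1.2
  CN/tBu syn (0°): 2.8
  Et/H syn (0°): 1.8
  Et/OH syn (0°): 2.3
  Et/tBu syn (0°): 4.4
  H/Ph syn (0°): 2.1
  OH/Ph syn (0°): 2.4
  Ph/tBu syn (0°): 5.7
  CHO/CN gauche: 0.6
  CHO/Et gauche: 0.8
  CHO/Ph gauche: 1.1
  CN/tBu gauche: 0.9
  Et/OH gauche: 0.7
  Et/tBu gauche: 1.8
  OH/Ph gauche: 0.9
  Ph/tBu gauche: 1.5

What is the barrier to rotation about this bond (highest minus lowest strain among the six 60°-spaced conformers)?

Et at 0° (eclipsed): CHO–Et eclipsed, tBu–CN eclipsed, H–Ph eclipsed; 3.4 + 2.8 + 2.1 = 8.3 kcal/mol.
Et at 60° (staggered): CHO–Et gauche, CHO–Ph gauche, tBu–Et gauche, tBu–CN gauche; 0.8 + 1.1 + 1.8 + 0.9 = 4.6 kcal/mol.
Et at 120° (eclipsed): CHO–Ph eclipsed, tBu–Et eclipsed, H–CN eclipsed; 3.4 + 4.4 + 1.2 = 9.0 kcal/mol.
Et at 180° (staggered): CHO–CN gauche, CHO–Ph gauche, tBu–Et gauche, tBu–Ph gauche; 0.6 + 1.1 + 1.8 + 1.5 = 5.0 kcal/mol.
Et at 240° (eclipsed): CHO–CN eclipsed, tBu–Ph eclipsed, H–Et eclipsed; 1.9 + 5.7 + 1.8 = 9.4 kcal/mol.
Et at 300° (staggered): CHO–Et gauche, CHO–CN gauche, tBu–CN gauche, tBu–Ph gauche; 0.8 + 0.6 + 0.9 + 1.5 = 3.8 kcal/mol.
Max at 240° (9.4 kcal/mol), min at 300° (3.8 kcal/mol); barrier = 5.6 kcal/mol.

5.6 kcal/mol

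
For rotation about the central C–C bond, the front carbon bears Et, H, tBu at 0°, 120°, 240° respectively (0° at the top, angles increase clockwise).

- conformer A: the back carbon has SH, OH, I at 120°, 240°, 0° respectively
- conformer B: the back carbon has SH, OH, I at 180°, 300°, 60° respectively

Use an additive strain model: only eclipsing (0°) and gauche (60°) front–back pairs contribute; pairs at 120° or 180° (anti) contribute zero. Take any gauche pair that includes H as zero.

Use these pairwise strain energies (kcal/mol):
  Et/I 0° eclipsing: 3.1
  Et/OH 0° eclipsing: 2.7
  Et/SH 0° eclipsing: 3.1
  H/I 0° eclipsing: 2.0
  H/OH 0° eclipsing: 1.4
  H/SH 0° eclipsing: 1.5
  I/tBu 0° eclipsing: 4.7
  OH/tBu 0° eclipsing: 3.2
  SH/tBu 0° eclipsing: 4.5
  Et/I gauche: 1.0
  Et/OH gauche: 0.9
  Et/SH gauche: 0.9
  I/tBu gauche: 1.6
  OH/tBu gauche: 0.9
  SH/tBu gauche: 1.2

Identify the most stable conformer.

A is eclipsed. Et at 0° is eclipsed with I at 0° (3.1); H at 120° is eclipsed with SH at 120° (1.5); tBu at 240° is eclipsed with OH at 240° (3.2). Total 7.8 kcal/mol.
B is staggered. Et at 0° is gauche with OH at 300° (0.9); Et at 0° is gauche with I at 60° (1.0); tBu at 240° is gauche with SH at 180° (1.2); tBu at 240° is gauche with OH at 300° (0.9). Total 4.0 kcal/mol.
B has the lowest total (4.0 kcal/mol).

B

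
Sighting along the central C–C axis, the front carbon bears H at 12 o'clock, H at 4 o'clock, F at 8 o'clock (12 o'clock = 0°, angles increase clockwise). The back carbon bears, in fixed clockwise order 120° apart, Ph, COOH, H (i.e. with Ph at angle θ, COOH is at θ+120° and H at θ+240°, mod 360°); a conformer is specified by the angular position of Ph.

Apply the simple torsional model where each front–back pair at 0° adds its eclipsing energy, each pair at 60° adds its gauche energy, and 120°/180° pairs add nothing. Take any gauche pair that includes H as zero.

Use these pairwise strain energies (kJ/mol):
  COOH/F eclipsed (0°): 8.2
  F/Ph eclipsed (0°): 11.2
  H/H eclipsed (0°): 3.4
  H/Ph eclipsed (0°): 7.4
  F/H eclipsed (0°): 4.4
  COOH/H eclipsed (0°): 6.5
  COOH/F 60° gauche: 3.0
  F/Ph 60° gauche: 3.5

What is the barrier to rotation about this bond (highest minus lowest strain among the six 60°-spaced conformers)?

18.1 kJ/mol

Ph at 0° (eclipsed): H(0°)/Ph(0°) eclipsed 7.4; H(120°)/COOH(120°) eclipsed 6.5; F(240°)/H(240°) eclipsed 4.4 → 18.3 kJ/mol.
Ph at 60° (staggered): F(240°)/COOH(180°) gauche 3.0 → 3.0 kJ/mol.
Ph at 120° (eclipsed): H(0°)/H(0°) eclipsed 3.4; H(120°)/Ph(120°) eclipsed 7.4; F(240°)/COOH(240°) eclipsed 8.2 → 19.0 kJ/mol.
Ph at 180° (staggered): F(240°)/Ph(180°) gauche 3.5; F(240°)/COOH(300°) gauche 3.0 → 6.5 kJ/mol.
Ph at 240° (eclipsed): H(0°)/COOH(0°) eclipsed 6.5; H(120°)/H(120°) eclipsed 3.4; F(240°)/Ph(240°) eclipsed 11.2 → 21.1 kJ/mol.
Ph at 300° (staggered): F(240°)/Ph(300°) gauche 3.5 → 3.5 kJ/mol.
Max at 240° (21.1 kJ/mol), min at 60° (3.0 kJ/mol); barrier = 18.1 kJ/mol.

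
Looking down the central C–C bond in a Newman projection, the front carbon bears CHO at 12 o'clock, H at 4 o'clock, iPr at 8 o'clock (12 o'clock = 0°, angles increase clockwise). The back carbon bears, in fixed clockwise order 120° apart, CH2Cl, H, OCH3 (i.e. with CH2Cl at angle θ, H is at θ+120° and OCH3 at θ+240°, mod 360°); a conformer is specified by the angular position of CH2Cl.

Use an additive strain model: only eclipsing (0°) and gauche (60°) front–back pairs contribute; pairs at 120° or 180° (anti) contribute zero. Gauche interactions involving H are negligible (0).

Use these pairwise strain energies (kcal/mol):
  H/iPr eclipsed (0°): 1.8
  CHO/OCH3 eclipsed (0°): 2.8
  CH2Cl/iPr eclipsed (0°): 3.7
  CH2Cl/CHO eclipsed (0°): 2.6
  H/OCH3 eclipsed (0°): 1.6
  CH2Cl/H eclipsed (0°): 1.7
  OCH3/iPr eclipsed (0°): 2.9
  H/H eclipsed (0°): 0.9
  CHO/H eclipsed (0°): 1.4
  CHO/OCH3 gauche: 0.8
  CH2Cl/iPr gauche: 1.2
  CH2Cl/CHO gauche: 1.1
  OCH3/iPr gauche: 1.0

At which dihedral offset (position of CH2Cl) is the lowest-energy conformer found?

180°

CH2Cl at 0° is eclipsed. CHO at 0° is eclipsed with CH2Cl at 0° (2.6); H at 120° is eclipsed with H at 120° (0.9); iPr at 240° is eclipsed with OCH3 at 240° (2.9). Total 6.4 kcal/mol.
CH2Cl at 60° is staggered. CHO at 0° is gauche with CH2Cl at 60° (1.1); CHO at 0° is gauche with OCH3 at 300° (0.8); iPr at 240° is gauche with OCH3 at 300° (1.0). Total 2.9 kcal/mol.
CH2Cl at 120° is eclipsed. CHO at 0° is eclipsed with OCH3 at 0° (2.8); H at 120° is eclipsed with CH2Cl at 120° (1.7); iPr at 240° is eclipsed with H at 240° (1.8). Total 6.3 kcal/mol.
CH2Cl at 180° is staggered. CHO at 0° is gauche with OCH3 at 60° (0.8); iPr at 240° is gauche with CH2Cl at 180° (1.2). Total 2.0 kcal/mol.
CH2Cl at 240° is eclipsed. CHO at 0° is eclipsed with H at 0° (1.4); H at 120° is eclipsed with OCH3 at 120° (1.6); iPr at 240° is eclipsed with CH2Cl at 240° (3.7). Total 6.7 kcal/mol.
CH2Cl at 300° is staggered. CHO at 0° is gauche with CH2Cl at 300° (1.1); iPr at 240° is gauche with CH2Cl at 300° (1.2); iPr at 240° is gauche with OCH3 at 180° (1.0). Total 3.3 kcal/mol.
The minimum (2.0 kcal/mol) occurs with CH2Cl at 180°.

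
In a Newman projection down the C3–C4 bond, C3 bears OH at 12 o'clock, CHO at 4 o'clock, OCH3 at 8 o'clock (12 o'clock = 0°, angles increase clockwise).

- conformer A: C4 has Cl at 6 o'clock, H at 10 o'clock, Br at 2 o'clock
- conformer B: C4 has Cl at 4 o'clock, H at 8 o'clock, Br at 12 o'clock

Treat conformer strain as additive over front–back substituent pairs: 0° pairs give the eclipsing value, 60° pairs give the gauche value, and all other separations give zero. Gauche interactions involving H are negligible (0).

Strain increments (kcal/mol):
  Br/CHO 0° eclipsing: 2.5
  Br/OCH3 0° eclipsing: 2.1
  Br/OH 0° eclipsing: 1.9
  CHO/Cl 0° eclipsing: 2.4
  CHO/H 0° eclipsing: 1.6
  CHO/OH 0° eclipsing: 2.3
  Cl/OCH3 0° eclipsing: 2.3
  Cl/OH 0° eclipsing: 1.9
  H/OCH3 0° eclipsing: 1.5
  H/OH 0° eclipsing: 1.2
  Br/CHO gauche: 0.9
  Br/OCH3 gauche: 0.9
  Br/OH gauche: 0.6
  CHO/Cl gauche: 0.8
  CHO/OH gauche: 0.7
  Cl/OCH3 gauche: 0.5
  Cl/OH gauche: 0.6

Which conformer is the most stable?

A (staggered): OH(0°)/Br(60°) gauche 0.6; CHO(120°)/Cl(180°) gauche 0.8; CHO(120°)/Br(60°) gauche 0.9; OCH3(240°)/Cl(180°) gauche 0.5 → 2.8 kcal/mol.
B (eclipsed): OH(0°)/Br(0°) eclipsed 1.9; CHO(120°)/Cl(120°) eclipsed 2.4; OCH3(240°)/H(240°) eclipsed 1.5 → 5.8 kcal/mol.
A has the lowest total (2.8 kcal/mol).

A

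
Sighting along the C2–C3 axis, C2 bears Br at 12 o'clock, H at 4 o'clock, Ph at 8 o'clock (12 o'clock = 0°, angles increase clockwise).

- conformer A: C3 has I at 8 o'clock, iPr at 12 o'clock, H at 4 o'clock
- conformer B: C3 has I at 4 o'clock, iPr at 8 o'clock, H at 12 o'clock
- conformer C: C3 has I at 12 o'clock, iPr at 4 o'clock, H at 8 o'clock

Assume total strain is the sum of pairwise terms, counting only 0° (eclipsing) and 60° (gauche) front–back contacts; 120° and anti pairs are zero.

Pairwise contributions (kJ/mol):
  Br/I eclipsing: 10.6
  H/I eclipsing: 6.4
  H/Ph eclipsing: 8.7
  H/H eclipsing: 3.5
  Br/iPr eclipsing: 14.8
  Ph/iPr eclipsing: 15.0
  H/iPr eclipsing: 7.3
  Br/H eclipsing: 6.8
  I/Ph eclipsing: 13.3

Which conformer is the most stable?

A (eclipsed): Br–iPr eclipsed, H–H eclipsed, Ph–I eclipsed; 14.8 + 3.5 + 13.3 = 31.6 kJ/mol.
B (eclipsed): Br–H eclipsed, H–I eclipsed, Ph–iPr eclipsed; 6.8 + 6.4 + 15.0 = 28.2 kJ/mol.
C (eclipsed): Br–I eclipsed, H–iPr eclipsed, Ph–H eclipsed; 10.6 + 7.3 + 8.7 = 26.6 kJ/mol.
C has the lowest total (26.6 kJ/mol).

C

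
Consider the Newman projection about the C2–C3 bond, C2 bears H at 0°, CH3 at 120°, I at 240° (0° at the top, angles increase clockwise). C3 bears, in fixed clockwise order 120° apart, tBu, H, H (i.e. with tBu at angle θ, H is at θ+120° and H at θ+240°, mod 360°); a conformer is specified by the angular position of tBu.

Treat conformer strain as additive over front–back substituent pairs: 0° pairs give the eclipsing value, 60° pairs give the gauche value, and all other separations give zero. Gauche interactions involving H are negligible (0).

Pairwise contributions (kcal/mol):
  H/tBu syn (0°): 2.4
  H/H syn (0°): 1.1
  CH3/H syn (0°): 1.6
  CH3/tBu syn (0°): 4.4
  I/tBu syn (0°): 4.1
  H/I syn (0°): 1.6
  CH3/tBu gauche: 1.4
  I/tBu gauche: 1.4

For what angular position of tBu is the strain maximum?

tBu at 0° is eclipsed. H at 0° is eclipsed with tBu at 0° (2.4); CH3 at 120° is eclipsed with H at 120° (1.6); I at 240° is eclipsed with H at 240° (1.6). Total 5.6 kcal/mol.
tBu at 60° is staggered. CH3 at 120° is gauche with tBu at 60° (1.4). Total 1.4 kcal/mol.
tBu at 120° is eclipsed. H at 0° is eclipsed with H at 0° (1.1); CH3 at 120° is eclipsed with tBu at 120° (4.4); I at 240° is eclipsed with H at 240° (1.6). Total 7.1 kcal/mol.
tBu at 180° is staggered. CH3 at 120° is gauche with tBu at 180° (1.4); I at 240° is gauche with tBu at 180° (1.4). Total 2.8 kcal/mol.
tBu at 240° is eclipsed. H at 0° is eclipsed with H at 0° (1.1); CH3 at 120° is eclipsed with H at 120° (1.6); I at 240° is eclipsed with tBu at 240° (4.1). Total 6.8 kcal/mol.
tBu at 300° is staggered. I at 240° is gauche with tBu at 300° (1.4). Total 1.4 kcal/mol.
The maximum (7.1 kcal/mol) occurs with tBu at 120°.

120°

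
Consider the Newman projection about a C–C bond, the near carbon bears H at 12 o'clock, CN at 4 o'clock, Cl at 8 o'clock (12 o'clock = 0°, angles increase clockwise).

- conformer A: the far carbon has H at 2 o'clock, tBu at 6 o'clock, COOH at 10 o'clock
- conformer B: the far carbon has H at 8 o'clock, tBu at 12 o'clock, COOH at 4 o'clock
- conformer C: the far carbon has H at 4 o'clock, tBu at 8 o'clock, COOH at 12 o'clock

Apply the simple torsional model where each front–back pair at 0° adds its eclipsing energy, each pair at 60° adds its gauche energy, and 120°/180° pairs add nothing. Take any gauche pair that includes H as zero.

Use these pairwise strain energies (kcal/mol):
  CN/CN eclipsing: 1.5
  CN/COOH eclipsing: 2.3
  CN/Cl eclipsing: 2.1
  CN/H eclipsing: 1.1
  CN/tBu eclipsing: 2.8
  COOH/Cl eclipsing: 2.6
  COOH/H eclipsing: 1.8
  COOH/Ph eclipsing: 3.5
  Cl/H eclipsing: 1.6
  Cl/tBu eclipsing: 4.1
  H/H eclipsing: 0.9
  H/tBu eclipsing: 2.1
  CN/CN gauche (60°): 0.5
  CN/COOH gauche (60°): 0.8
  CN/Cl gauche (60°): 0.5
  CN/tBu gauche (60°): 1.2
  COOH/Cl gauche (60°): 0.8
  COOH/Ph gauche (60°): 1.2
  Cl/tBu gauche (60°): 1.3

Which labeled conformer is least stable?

A (staggered): CN(120°)/tBu(180°) gauche 1.2; Cl(240°)/tBu(180°) gauche 1.3; Cl(240°)/COOH(300°) gauche 0.8 → 3.3 kcal/mol.
B (eclipsed): H(0°)/tBu(0°) eclipsed 2.1; CN(120°)/COOH(120°) eclipsed 2.3; Cl(240°)/H(240°) eclipsed 1.6 → 6.0 kcal/mol.
C (eclipsed): H(0°)/COOH(0°) eclipsed 1.8; CN(120°)/H(120°) eclipsed 1.1; Cl(240°)/tBu(240°) eclipsed 4.1 → 7.0 kcal/mol.
C has the highest total (7.0 kcal/mol).

C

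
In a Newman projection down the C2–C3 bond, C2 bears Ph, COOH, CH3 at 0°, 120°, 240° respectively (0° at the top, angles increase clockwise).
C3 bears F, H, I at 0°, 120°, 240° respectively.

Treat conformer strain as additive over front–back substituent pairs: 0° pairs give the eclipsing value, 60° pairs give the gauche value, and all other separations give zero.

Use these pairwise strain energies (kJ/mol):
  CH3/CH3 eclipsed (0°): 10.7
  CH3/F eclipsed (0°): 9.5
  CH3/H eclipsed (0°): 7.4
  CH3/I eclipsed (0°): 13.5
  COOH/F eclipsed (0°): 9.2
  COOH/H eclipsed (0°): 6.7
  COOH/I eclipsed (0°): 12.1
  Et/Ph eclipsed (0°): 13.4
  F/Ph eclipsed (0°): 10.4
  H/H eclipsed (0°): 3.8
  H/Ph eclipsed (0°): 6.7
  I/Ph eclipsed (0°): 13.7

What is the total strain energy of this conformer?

30.6 kJ/mol

This conformer (eclipsed): Ph(0°)/F(0°) eclipsed 10.4; COOH(120°)/H(120°) eclipsed 6.7; CH3(240°)/I(240°) eclipsed 13.5 → 30.6 kJ/mol.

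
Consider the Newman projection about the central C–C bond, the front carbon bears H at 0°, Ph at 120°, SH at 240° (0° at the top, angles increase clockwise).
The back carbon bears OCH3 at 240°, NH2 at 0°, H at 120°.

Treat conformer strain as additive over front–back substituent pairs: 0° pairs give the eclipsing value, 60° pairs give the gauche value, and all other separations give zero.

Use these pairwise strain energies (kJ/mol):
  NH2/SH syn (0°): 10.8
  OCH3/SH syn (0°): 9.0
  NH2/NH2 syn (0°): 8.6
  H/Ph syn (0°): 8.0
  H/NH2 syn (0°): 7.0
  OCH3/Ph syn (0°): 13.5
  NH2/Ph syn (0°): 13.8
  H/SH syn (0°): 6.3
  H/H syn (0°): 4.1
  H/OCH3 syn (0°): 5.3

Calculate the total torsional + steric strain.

This conformer is eclipsed. H at 0° is eclipsed with NH2 at 0° (7.0); Ph at 120° is eclipsed with H at 120° (8.0); SH at 240° is eclipsed with OCH3 at 240° (9.0). Total 24.0 kJ/mol.

24.0 kJ/mol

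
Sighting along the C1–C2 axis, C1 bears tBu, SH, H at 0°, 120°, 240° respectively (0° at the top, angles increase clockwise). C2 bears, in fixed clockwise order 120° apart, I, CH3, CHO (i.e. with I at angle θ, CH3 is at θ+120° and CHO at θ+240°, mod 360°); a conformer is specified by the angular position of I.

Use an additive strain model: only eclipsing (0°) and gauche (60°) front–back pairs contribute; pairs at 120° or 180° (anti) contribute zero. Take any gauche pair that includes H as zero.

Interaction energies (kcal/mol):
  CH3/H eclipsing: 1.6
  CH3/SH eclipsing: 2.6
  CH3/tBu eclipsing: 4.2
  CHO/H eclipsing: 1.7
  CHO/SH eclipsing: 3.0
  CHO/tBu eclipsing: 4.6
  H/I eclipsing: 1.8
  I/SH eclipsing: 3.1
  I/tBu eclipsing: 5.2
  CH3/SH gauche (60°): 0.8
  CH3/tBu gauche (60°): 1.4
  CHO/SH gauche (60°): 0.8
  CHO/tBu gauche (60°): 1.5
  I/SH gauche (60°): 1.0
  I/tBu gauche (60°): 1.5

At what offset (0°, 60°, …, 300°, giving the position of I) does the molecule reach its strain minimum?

I at 0° (eclipsed): tBu(0°)/I(0°) eclipsed 5.2; SH(120°)/CH3(120°) eclipsed 2.6; H(240°)/CHO(240°) eclipsed 1.7 → 9.5 kcal/mol.
I at 60° (staggered): tBu(0°)/I(60°) gauche 1.5; tBu(0°)/CHO(300°) gauche 1.5; SH(120°)/I(60°) gauche 1.0; SH(120°)/CH3(180°) gauche 0.8 → 4.8 kcal/mol.
I at 120° (eclipsed): tBu(0°)/CHO(0°) eclipsed 4.6; SH(120°)/I(120°) eclipsed 3.1; H(240°)/CH3(240°) eclipsed 1.6 → 9.3 kcal/mol.
I at 180° (staggered): tBu(0°)/CH3(300°) gauche 1.4; tBu(0°)/CHO(60°) gauche 1.5; SH(120°)/I(180°) gauche 1.0; SH(120°)/CHO(60°) gauche 0.8 → 4.7 kcal/mol.
I at 240° (eclipsed): tBu(0°)/CH3(0°) eclipsed 4.2; SH(120°)/CHO(120°) eclipsed 3.0; H(240°)/I(240°) eclipsed 1.8 → 9.0 kcal/mol.
I at 300° (staggered): tBu(0°)/I(300°) gauche 1.5; tBu(0°)/CH3(60°) gauche 1.4; SH(120°)/CH3(60°) gauche 0.8; SH(120°)/CHO(180°) gauche 0.8 → 4.5 kcal/mol.
The minimum (4.5 kcal/mol) occurs with I at 300°.

300°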